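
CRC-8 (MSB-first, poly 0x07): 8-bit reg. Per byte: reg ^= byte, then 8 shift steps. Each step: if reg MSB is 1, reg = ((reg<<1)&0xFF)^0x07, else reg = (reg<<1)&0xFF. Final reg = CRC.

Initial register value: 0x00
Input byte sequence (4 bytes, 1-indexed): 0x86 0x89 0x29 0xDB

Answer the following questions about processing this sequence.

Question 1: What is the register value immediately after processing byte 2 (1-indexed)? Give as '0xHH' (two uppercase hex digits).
Answer: 0x7E

Derivation:
After byte 1 (0x86): reg=0x9B
After byte 2 (0x89): reg=0x7E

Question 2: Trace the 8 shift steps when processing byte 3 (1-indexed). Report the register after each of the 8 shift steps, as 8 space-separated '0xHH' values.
After byte 1 (0x86): reg=0x9B
After byte 2 (0x89): reg=0x7E
Register before byte 3: 0x7E
After XOR with byte 0x29: 0x57

Answer: 0xAE 0x5B 0xB6 0x6B 0xD6 0xAB 0x51 0xA2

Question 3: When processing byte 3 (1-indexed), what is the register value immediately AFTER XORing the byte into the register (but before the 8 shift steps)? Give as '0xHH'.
Answer: 0x57

Derivation:
Register before byte 3: 0x7E
Byte 3: 0x29
0x7E XOR 0x29 = 0x57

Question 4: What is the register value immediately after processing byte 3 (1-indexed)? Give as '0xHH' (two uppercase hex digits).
Answer: 0xA2

Derivation:
After byte 1 (0x86): reg=0x9B
After byte 2 (0x89): reg=0x7E
After byte 3 (0x29): reg=0xA2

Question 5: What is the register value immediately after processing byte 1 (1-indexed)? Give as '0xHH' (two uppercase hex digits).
Answer: 0x9B

Derivation:
After byte 1 (0x86): reg=0x9B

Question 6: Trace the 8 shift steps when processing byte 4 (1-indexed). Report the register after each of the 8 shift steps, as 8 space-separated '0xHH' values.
Answer: 0xF2 0xE3 0xC1 0x85 0x0D 0x1A 0x34 0x68

Derivation:
After byte 1 (0x86): reg=0x9B
After byte 2 (0x89): reg=0x7E
After byte 3 (0x29): reg=0xA2
Register before byte 4: 0xA2
After XOR with byte 0xDB: 0x79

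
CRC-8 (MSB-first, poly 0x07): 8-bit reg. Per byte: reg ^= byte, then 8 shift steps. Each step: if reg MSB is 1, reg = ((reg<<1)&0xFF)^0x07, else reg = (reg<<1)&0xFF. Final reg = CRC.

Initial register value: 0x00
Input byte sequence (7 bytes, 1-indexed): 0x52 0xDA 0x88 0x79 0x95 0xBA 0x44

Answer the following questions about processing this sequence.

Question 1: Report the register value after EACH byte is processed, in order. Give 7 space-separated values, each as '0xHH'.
0xB9 0x2E 0x7B 0x0E 0xC8 0x59 0x53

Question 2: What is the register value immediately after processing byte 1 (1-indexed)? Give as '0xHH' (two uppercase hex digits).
After byte 1 (0x52): reg=0xB9

Answer: 0xB9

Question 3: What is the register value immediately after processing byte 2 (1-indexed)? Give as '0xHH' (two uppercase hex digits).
Answer: 0x2E

Derivation:
After byte 1 (0x52): reg=0xB9
After byte 2 (0xDA): reg=0x2E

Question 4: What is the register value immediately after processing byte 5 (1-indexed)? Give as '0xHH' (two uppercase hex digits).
Answer: 0xC8

Derivation:
After byte 1 (0x52): reg=0xB9
After byte 2 (0xDA): reg=0x2E
After byte 3 (0x88): reg=0x7B
After byte 4 (0x79): reg=0x0E
After byte 5 (0x95): reg=0xC8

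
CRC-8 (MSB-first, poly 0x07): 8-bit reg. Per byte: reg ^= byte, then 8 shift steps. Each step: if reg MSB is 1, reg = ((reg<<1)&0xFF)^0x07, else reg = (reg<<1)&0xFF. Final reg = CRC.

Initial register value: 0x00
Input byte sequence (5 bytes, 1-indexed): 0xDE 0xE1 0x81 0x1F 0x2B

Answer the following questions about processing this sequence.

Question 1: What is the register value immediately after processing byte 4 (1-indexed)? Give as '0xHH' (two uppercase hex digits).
Answer: 0x52

Derivation:
After byte 1 (0xDE): reg=0x14
After byte 2 (0xE1): reg=0xC5
After byte 3 (0x81): reg=0xDB
After byte 4 (0x1F): reg=0x52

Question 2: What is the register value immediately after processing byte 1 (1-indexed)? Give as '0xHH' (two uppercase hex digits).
Answer: 0x14

Derivation:
After byte 1 (0xDE): reg=0x14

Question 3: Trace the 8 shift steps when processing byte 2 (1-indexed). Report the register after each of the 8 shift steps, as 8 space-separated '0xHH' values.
Answer: 0xED 0xDD 0xBD 0x7D 0xFA 0xF3 0xE1 0xC5

Derivation:
After byte 1 (0xDE): reg=0x14
Register before byte 2: 0x14
After XOR with byte 0xE1: 0xF5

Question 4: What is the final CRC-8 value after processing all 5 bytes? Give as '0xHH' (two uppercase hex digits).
Answer: 0x68

Derivation:
After byte 1 (0xDE): reg=0x14
After byte 2 (0xE1): reg=0xC5
After byte 3 (0x81): reg=0xDB
After byte 4 (0x1F): reg=0x52
After byte 5 (0x2B): reg=0x68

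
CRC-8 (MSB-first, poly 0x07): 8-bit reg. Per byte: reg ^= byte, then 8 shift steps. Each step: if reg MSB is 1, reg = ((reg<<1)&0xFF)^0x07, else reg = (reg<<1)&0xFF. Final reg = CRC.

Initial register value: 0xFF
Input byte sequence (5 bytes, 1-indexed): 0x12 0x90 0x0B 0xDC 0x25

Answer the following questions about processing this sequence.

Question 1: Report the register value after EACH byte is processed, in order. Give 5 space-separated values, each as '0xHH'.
0x8D 0x53 0x8F 0xBE 0xC8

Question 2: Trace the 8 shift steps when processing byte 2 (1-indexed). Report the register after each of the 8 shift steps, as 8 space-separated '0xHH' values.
Answer: 0x3A 0x74 0xE8 0xD7 0xA9 0x55 0xAA 0x53

Derivation:
After byte 1 (0x12): reg=0x8D
Register before byte 2: 0x8D
After XOR with byte 0x90: 0x1D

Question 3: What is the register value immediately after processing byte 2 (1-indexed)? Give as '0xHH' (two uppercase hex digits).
Answer: 0x53

Derivation:
After byte 1 (0x12): reg=0x8D
After byte 2 (0x90): reg=0x53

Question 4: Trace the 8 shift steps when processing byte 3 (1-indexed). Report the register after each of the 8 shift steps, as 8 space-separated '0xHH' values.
Answer: 0xB0 0x67 0xCE 0x9B 0x31 0x62 0xC4 0x8F

Derivation:
After byte 1 (0x12): reg=0x8D
After byte 2 (0x90): reg=0x53
Register before byte 3: 0x53
After XOR with byte 0x0B: 0x58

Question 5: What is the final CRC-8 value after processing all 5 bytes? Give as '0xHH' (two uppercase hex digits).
Answer: 0xC8

Derivation:
After byte 1 (0x12): reg=0x8D
After byte 2 (0x90): reg=0x53
After byte 3 (0x0B): reg=0x8F
After byte 4 (0xDC): reg=0xBE
After byte 5 (0x25): reg=0xC8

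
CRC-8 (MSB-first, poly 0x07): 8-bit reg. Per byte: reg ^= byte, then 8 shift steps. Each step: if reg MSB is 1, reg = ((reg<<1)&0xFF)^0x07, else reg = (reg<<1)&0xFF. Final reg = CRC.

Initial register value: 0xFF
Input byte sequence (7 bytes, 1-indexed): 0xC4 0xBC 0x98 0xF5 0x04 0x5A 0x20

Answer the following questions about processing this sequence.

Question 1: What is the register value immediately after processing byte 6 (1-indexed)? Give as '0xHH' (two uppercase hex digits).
After byte 1 (0xC4): reg=0xA1
After byte 2 (0xBC): reg=0x53
After byte 3 (0x98): reg=0x7F
After byte 4 (0xF5): reg=0xBF
After byte 5 (0x04): reg=0x28
After byte 6 (0x5A): reg=0x59

Answer: 0x59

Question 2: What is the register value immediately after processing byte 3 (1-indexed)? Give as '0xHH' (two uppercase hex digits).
Answer: 0x7F

Derivation:
After byte 1 (0xC4): reg=0xA1
After byte 2 (0xBC): reg=0x53
After byte 3 (0x98): reg=0x7F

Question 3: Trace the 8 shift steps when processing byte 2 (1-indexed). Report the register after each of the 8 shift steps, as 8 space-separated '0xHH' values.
After byte 1 (0xC4): reg=0xA1
Register before byte 2: 0xA1
After XOR with byte 0xBC: 0x1D

Answer: 0x3A 0x74 0xE8 0xD7 0xA9 0x55 0xAA 0x53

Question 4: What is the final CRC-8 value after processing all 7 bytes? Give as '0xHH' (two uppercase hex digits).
After byte 1 (0xC4): reg=0xA1
After byte 2 (0xBC): reg=0x53
After byte 3 (0x98): reg=0x7F
After byte 4 (0xF5): reg=0xBF
After byte 5 (0x04): reg=0x28
After byte 6 (0x5A): reg=0x59
After byte 7 (0x20): reg=0x68

Answer: 0x68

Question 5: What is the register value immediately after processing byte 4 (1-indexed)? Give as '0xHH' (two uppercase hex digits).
Answer: 0xBF

Derivation:
After byte 1 (0xC4): reg=0xA1
After byte 2 (0xBC): reg=0x53
After byte 3 (0x98): reg=0x7F
After byte 4 (0xF5): reg=0xBF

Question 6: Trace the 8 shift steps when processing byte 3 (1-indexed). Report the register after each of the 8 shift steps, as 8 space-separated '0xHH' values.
Answer: 0x91 0x25 0x4A 0x94 0x2F 0x5E 0xBC 0x7F

Derivation:
After byte 1 (0xC4): reg=0xA1
After byte 2 (0xBC): reg=0x53
Register before byte 3: 0x53
After XOR with byte 0x98: 0xCB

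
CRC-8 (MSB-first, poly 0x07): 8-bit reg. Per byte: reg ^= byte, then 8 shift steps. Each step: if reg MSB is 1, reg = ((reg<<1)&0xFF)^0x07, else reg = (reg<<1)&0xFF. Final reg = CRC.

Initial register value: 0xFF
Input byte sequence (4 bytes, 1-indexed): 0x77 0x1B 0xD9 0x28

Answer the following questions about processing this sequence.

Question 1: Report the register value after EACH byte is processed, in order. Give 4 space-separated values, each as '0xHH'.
0xB1 0x5F 0x9B 0x10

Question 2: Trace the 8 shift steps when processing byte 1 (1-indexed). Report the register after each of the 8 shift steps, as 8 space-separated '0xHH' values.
Answer: 0x17 0x2E 0x5C 0xB8 0x77 0xEE 0xDB 0xB1

Derivation:
Register before byte 1: 0xFF
After XOR with byte 0x77: 0x88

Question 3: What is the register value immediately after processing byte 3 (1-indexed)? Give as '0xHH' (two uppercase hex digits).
Answer: 0x9B

Derivation:
After byte 1 (0x77): reg=0xB1
After byte 2 (0x1B): reg=0x5F
After byte 3 (0xD9): reg=0x9B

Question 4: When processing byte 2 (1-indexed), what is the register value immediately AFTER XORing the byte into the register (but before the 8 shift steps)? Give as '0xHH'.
Answer: 0xAA

Derivation:
Register before byte 2: 0xB1
Byte 2: 0x1B
0xB1 XOR 0x1B = 0xAA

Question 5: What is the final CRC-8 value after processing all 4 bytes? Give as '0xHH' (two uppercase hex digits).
After byte 1 (0x77): reg=0xB1
After byte 2 (0x1B): reg=0x5F
After byte 3 (0xD9): reg=0x9B
After byte 4 (0x28): reg=0x10

Answer: 0x10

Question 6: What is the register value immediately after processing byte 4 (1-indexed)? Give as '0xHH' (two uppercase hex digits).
After byte 1 (0x77): reg=0xB1
After byte 2 (0x1B): reg=0x5F
After byte 3 (0xD9): reg=0x9B
After byte 4 (0x28): reg=0x10

Answer: 0x10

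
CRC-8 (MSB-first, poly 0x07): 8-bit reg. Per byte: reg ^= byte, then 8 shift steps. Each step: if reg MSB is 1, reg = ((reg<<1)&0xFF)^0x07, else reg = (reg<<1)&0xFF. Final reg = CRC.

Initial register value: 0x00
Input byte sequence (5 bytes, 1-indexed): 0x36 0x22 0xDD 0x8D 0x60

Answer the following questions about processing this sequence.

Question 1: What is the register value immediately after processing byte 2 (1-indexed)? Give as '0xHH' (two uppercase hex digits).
Answer: 0x69

Derivation:
After byte 1 (0x36): reg=0x82
After byte 2 (0x22): reg=0x69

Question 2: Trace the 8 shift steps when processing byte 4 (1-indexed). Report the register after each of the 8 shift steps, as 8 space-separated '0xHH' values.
Answer: 0x17 0x2E 0x5C 0xB8 0x77 0xEE 0xDB 0xB1

Derivation:
After byte 1 (0x36): reg=0x82
After byte 2 (0x22): reg=0x69
After byte 3 (0xDD): reg=0x05
Register before byte 4: 0x05
After XOR with byte 0x8D: 0x88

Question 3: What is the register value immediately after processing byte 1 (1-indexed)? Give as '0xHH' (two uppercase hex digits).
After byte 1 (0x36): reg=0x82

Answer: 0x82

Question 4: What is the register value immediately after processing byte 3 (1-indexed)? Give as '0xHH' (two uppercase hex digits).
Answer: 0x05

Derivation:
After byte 1 (0x36): reg=0x82
After byte 2 (0x22): reg=0x69
After byte 3 (0xDD): reg=0x05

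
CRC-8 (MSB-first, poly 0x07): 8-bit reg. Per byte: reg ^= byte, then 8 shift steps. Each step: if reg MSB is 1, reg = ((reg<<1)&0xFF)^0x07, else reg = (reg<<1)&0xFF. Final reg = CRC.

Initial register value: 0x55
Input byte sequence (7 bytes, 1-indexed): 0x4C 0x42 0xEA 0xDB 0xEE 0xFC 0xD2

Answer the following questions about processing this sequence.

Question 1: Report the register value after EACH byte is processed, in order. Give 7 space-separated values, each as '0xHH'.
0x4F 0x23 0x71 0x5F 0x1E 0xA0 0x59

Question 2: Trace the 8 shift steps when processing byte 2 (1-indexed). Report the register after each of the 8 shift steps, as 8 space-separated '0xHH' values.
After byte 1 (0x4C): reg=0x4F
Register before byte 2: 0x4F
After XOR with byte 0x42: 0x0D

Answer: 0x1A 0x34 0x68 0xD0 0xA7 0x49 0x92 0x23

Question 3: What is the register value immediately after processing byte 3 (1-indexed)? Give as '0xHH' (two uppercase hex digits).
After byte 1 (0x4C): reg=0x4F
After byte 2 (0x42): reg=0x23
After byte 3 (0xEA): reg=0x71

Answer: 0x71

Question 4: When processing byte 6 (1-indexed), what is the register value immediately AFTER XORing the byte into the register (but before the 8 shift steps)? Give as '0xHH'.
Answer: 0xE2

Derivation:
Register before byte 6: 0x1E
Byte 6: 0xFC
0x1E XOR 0xFC = 0xE2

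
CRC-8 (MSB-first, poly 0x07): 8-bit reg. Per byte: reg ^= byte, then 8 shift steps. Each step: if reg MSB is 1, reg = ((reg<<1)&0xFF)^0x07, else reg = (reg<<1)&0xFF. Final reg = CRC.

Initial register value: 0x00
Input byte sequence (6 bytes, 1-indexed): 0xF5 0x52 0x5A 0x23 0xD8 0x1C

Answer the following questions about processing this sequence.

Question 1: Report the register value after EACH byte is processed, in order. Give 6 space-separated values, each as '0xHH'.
0xC5 0xEC 0x0B 0xD8 0x00 0x54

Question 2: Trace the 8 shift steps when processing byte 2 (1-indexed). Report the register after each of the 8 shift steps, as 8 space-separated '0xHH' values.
After byte 1 (0xF5): reg=0xC5
Register before byte 2: 0xC5
After XOR with byte 0x52: 0x97

Answer: 0x29 0x52 0xA4 0x4F 0x9E 0x3B 0x76 0xEC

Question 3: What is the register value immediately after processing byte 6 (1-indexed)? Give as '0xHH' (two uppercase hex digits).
Answer: 0x54

Derivation:
After byte 1 (0xF5): reg=0xC5
After byte 2 (0x52): reg=0xEC
After byte 3 (0x5A): reg=0x0B
After byte 4 (0x23): reg=0xD8
After byte 5 (0xD8): reg=0x00
After byte 6 (0x1C): reg=0x54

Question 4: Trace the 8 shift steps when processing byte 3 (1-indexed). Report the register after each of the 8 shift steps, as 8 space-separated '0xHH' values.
Answer: 0x6B 0xD6 0xAB 0x51 0xA2 0x43 0x86 0x0B

Derivation:
After byte 1 (0xF5): reg=0xC5
After byte 2 (0x52): reg=0xEC
Register before byte 3: 0xEC
After XOR with byte 0x5A: 0xB6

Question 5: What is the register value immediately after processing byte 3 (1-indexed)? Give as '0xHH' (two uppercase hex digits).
After byte 1 (0xF5): reg=0xC5
After byte 2 (0x52): reg=0xEC
After byte 3 (0x5A): reg=0x0B

Answer: 0x0B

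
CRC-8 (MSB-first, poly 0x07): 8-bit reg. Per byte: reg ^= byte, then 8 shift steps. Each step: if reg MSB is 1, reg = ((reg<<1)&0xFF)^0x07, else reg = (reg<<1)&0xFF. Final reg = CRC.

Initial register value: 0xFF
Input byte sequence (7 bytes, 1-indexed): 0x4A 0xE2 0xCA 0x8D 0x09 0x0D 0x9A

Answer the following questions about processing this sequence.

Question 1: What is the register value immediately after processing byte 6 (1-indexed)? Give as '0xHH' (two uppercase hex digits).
After byte 1 (0x4A): reg=0x02
After byte 2 (0xE2): reg=0xAE
After byte 3 (0xCA): reg=0x3B
After byte 4 (0x8D): reg=0x0B
After byte 5 (0x09): reg=0x0E
After byte 6 (0x0D): reg=0x09

Answer: 0x09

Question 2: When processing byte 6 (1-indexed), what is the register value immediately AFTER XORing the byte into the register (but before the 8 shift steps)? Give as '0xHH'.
Answer: 0x03

Derivation:
Register before byte 6: 0x0E
Byte 6: 0x0D
0x0E XOR 0x0D = 0x03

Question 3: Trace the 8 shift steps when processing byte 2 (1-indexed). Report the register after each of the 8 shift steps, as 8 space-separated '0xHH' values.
Answer: 0xC7 0x89 0x15 0x2A 0x54 0xA8 0x57 0xAE

Derivation:
After byte 1 (0x4A): reg=0x02
Register before byte 2: 0x02
After XOR with byte 0xE2: 0xE0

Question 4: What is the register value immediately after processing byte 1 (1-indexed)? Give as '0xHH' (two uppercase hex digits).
Answer: 0x02

Derivation:
After byte 1 (0x4A): reg=0x02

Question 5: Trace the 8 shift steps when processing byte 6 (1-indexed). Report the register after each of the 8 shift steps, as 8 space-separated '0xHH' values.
Answer: 0x06 0x0C 0x18 0x30 0x60 0xC0 0x87 0x09

Derivation:
After byte 1 (0x4A): reg=0x02
After byte 2 (0xE2): reg=0xAE
After byte 3 (0xCA): reg=0x3B
After byte 4 (0x8D): reg=0x0B
After byte 5 (0x09): reg=0x0E
Register before byte 6: 0x0E
After XOR with byte 0x0D: 0x03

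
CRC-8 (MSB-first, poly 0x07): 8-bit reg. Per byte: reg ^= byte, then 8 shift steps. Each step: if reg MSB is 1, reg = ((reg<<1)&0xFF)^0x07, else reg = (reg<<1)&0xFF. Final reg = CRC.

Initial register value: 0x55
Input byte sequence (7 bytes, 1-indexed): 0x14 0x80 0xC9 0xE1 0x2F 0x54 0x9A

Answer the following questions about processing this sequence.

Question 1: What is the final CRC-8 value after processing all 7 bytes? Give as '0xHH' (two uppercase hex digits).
After byte 1 (0x14): reg=0xC0
After byte 2 (0x80): reg=0xC7
After byte 3 (0xC9): reg=0x2A
After byte 4 (0xE1): reg=0x7F
After byte 5 (0x2F): reg=0xB7
After byte 6 (0x54): reg=0xA7
After byte 7 (0x9A): reg=0xB3

Answer: 0xB3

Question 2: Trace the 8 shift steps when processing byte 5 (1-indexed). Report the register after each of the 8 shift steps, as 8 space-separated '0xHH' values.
Answer: 0xA0 0x47 0x8E 0x1B 0x36 0x6C 0xD8 0xB7

Derivation:
After byte 1 (0x14): reg=0xC0
After byte 2 (0x80): reg=0xC7
After byte 3 (0xC9): reg=0x2A
After byte 4 (0xE1): reg=0x7F
Register before byte 5: 0x7F
After XOR with byte 0x2F: 0x50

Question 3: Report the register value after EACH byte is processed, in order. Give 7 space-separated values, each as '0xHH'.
0xC0 0xC7 0x2A 0x7F 0xB7 0xA7 0xB3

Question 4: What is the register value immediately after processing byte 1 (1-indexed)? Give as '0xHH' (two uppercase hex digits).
After byte 1 (0x14): reg=0xC0

Answer: 0xC0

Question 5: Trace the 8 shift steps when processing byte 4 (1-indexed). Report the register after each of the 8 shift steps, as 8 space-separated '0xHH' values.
After byte 1 (0x14): reg=0xC0
After byte 2 (0x80): reg=0xC7
After byte 3 (0xC9): reg=0x2A
Register before byte 4: 0x2A
After XOR with byte 0xE1: 0xCB

Answer: 0x91 0x25 0x4A 0x94 0x2F 0x5E 0xBC 0x7F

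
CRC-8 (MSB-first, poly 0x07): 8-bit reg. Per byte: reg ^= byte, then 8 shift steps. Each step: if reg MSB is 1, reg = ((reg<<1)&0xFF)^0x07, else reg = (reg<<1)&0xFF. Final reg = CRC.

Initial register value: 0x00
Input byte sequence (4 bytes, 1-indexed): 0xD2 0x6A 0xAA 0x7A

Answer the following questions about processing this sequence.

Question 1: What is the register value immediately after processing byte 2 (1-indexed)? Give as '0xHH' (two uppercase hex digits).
After byte 1 (0xD2): reg=0x30
After byte 2 (0x6A): reg=0x81

Answer: 0x81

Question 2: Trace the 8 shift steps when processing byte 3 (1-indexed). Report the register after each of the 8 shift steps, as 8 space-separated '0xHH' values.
Answer: 0x56 0xAC 0x5F 0xBE 0x7B 0xF6 0xEB 0xD1

Derivation:
After byte 1 (0xD2): reg=0x30
After byte 2 (0x6A): reg=0x81
Register before byte 3: 0x81
After XOR with byte 0xAA: 0x2B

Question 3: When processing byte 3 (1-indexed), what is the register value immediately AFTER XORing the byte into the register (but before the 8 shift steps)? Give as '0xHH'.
Register before byte 3: 0x81
Byte 3: 0xAA
0x81 XOR 0xAA = 0x2B

Answer: 0x2B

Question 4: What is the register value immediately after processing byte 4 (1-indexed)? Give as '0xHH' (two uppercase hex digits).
Answer: 0x58

Derivation:
After byte 1 (0xD2): reg=0x30
After byte 2 (0x6A): reg=0x81
After byte 3 (0xAA): reg=0xD1
After byte 4 (0x7A): reg=0x58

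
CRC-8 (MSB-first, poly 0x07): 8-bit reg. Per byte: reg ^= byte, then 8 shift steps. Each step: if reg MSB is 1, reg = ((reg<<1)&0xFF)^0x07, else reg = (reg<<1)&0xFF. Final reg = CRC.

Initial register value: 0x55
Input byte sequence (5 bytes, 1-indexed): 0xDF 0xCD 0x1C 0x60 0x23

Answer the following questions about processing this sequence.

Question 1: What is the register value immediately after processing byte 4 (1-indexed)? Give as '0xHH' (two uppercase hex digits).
After byte 1 (0xDF): reg=0xBF
After byte 2 (0xCD): reg=0x59
After byte 3 (0x1C): reg=0xDC
After byte 4 (0x60): reg=0x3D

Answer: 0x3D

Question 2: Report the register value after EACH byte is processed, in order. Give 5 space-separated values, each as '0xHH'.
0xBF 0x59 0xDC 0x3D 0x5A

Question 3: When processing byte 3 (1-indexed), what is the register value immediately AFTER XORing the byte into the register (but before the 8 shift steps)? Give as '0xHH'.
Answer: 0x45

Derivation:
Register before byte 3: 0x59
Byte 3: 0x1C
0x59 XOR 0x1C = 0x45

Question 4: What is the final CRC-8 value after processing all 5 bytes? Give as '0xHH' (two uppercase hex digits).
Answer: 0x5A

Derivation:
After byte 1 (0xDF): reg=0xBF
After byte 2 (0xCD): reg=0x59
After byte 3 (0x1C): reg=0xDC
After byte 4 (0x60): reg=0x3D
After byte 5 (0x23): reg=0x5A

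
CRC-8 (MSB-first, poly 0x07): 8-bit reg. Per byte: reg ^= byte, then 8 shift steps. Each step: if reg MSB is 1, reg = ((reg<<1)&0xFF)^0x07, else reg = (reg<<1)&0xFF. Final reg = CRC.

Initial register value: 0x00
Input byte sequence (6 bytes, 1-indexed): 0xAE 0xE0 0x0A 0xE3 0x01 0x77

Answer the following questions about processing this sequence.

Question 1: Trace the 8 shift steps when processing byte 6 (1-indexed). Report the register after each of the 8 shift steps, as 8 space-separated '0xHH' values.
Answer: 0x9C 0x3F 0x7E 0xFC 0xFF 0xF9 0xF5 0xED

Derivation:
After byte 1 (0xAE): reg=0x43
After byte 2 (0xE0): reg=0x60
After byte 3 (0x0A): reg=0x11
After byte 4 (0xE3): reg=0xD0
After byte 5 (0x01): reg=0x39
Register before byte 6: 0x39
After XOR with byte 0x77: 0x4E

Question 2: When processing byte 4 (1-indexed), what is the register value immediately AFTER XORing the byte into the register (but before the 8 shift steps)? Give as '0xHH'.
Answer: 0xF2

Derivation:
Register before byte 4: 0x11
Byte 4: 0xE3
0x11 XOR 0xE3 = 0xF2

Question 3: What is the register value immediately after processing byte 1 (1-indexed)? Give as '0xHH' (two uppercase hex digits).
Answer: 0x43

Derivation:
After byte 1 (0xAE): reg=0x43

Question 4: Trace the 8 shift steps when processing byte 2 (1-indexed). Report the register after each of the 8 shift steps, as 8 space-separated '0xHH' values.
After byte 1 (0xAE): reg=0x43
Register before byte 2: 0x43
After XOR with byte 0xE0: 0xA3

Answer: 0x41 0x82 0x03 0x06 0x0C 0x18 0x30 0x60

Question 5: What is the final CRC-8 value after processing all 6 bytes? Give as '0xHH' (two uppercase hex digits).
Answer: 0xED

Derivation:
After byte 1 (0xAE): reg=0x43
After byte 2 (0xE0): reg=0x60
After byte 3 (0x0A): reg=0x11
After byte 4 (0xE3): reg=0xD0
After byte 5 (0x01): reg=0x39
After byte 6 (0x77): reg=0xED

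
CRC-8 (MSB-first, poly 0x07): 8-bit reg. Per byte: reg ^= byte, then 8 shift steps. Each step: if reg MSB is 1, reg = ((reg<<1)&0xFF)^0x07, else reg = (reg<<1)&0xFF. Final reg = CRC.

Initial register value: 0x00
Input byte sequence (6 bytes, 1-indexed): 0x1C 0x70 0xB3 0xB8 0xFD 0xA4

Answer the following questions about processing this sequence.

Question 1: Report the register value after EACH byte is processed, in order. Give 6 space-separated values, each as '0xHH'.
0x54 0xFC 0xEA 0xB9 0xDB 0x7A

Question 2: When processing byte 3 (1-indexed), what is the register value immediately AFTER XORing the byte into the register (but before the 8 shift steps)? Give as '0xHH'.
Register before byte 3: 0xFC
Byte 3: 0xB3
0xFC XOR 0xB3 = 0x4F

Answer: 0x4F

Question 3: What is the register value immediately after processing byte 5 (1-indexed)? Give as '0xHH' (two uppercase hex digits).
Answer: 0xDB

Derivation:
After byte 1 (0x1C): reg=0x54
After byte 2 (0x70): reg=0xFC
After byte 3 (0xB3): reg=0xEA
After byte 4 (0xB8): reg=0xB9
After byte 5 (0xFD): reg=0xDB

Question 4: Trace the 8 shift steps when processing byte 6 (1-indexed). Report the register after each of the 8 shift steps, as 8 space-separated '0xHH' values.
After byte 1 (0x1C): reg=0x54
After byte 2 (0x70): reg=0xFC
After byte 3 (0xB3): reg=0xEA
After byte 4 (0xB8): reg=0xB9
After byte 5 (0xFD): reg=0xDB
Register before byte 6: 0xDB
After XOR with byte 0xA4: 0x7F

Answer: 0xFE 0xFB 0xF1 0xE5 0xCD 0x9D 0x3D 0x7A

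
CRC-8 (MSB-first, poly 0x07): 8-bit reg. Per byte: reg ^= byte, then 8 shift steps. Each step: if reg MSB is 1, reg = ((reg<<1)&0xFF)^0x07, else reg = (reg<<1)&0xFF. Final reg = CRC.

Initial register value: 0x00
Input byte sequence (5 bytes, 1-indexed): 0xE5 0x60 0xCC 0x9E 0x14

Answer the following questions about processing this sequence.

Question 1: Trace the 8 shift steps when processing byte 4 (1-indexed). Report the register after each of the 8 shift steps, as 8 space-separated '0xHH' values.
After byte 1 (0xE5): reg=0xB5
After byte 2 (0x60): reg=0x25
After byte 3 (0xCC): reg=0x91
Register before byte 4: 0x91
After XOR with byte 0x9E: 0x0F

Answer: 0x1E 0x3C 0x78 0xF0 0xE7 0xC9 0x95 0x2D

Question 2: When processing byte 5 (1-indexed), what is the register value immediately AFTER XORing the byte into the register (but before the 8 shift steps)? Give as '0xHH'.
Answer: 0x39

Derivation:
Register before byte 5: 0x2D
Byte 5: 0x14
0x2D XOR 0x14 = 0x39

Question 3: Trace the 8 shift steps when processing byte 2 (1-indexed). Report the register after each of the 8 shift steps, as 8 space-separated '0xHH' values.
After byte 1 (0xE5): reg=0xB5
Register before byte 2: 0xB5
After XOR with byte 0x60: 0xD5

Answer: 0xAD 0x5D 0xBA 0x73 0xE6 0xCB 0x91 0x25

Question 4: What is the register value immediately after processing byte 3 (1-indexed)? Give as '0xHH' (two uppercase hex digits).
Answer: 0x91

Derivation:
After byte 1 (0xE5): reg=0xB5
After byte 2 (0x60): reg=0x25
After byte 3 (0xCC): reg=0x91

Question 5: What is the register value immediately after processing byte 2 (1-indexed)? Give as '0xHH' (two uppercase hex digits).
Answer: 0x25

Derivation:
After byte 1 (0xE5): reg=0xB5
After byte 2 (0x60): reg=0x25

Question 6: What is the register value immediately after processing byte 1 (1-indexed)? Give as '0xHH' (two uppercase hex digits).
After byte 1 (0xE5): reg=0xB5

Answer: 0xB5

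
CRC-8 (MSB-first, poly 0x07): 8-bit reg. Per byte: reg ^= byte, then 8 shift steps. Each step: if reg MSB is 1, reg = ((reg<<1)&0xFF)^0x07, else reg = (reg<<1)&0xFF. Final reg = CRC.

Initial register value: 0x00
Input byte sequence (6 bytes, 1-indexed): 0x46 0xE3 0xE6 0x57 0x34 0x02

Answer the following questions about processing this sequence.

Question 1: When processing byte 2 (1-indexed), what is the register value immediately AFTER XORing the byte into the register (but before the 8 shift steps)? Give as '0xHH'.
Register before byte 2: 0xD5
Byte 2: 0xE3
0xD5 XOR 0xE3 = 0x36

Answer: 0x36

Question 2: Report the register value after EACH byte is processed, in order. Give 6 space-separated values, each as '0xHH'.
0xD5 0x82 0x3B 0x03 0x85 0x9C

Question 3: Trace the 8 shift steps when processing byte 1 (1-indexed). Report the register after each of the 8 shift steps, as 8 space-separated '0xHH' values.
Answer: 0x8C 0x1F 0x3E 0x7C 0xF8 0xF7 0xE9 0xD5

Derivation:
Register before byte 1: 0x00
After XOR with byte 0x46: 0x46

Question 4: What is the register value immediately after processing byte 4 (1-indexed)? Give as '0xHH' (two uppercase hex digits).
Answer: 0x03

Derivation:
After byte 1 (0x46): reg=0xD5
After byte 2 (0xE3): reg=0x82
After byte 3 (0xE6): reg=0x3B
After byte 4 (0x57): reg=0x03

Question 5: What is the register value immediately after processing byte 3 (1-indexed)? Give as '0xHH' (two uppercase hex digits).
Answer: 0x3B

Derivation:
After byte 1 (0x46): reg=0xD5
After byte 2 (0xE3): reg=0x82
After byte 3 (0xE6): reg=0x3B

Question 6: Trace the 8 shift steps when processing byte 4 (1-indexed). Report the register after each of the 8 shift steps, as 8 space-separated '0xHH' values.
After byte 1 (0x46): reg=0xD5
After byte 2 (0xE3): reg=0x82
After byte 3 (0xE6): reg=0x3B
Register before byte 4: 0x3B
After XOR with byte 0x57: 0x6C

Answer: 0xD8 0xB7 0x69 0xD2 0xA3 0x41 0x82 0x03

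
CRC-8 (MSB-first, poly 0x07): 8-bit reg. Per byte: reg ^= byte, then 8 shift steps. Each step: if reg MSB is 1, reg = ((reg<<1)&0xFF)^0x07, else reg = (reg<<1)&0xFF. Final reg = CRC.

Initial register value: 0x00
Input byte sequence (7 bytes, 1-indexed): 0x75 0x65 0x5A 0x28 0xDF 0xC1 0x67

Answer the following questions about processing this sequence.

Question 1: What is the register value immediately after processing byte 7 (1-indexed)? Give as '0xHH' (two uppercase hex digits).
After byte 1 (0x75): reg=0x4C
After byte 2 (0x65): reg=0xDF
After byte 3 (0x5A): reg=0x92
After byte 4 (0x28): reg=0x2F
After byte 5 (0xDF): reg=0xDE
After byte 6 (0xC1): reg=0x5D
After byte 7 (0x67): reg=0xA6

Answer: 0xA6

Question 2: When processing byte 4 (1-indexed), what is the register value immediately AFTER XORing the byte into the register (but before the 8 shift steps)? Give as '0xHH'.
Answer: 0xBA

Derivation:
Register before byte 4: 0x92
Byte 4: 0x28
0x92 XOR 0x28 = 0xBA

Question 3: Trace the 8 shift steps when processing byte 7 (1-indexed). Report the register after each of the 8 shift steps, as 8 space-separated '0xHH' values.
After byte 1 (0x75): reg=0x4C
After byte 2 (0x65): reg=0xDF
After byte 3 (0x5A): reg=0x92
After byte 4 (0x28): reg=0x2F
After byte 5 (0xDF): reg=0xDE
After byte 6 (0xC1): reg=0x5D
Register before byte 7: 0x5D
After XOR with byte 0x67: 0x3A

Answer: 0x74 0xE8 0xD7 0xA9 0x55 0xAA 0x53 0xA6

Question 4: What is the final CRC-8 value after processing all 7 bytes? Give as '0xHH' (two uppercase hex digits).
Answer: 0xA6

Derivation:
After byte 1 (0x75): reg=0x4C
After byte 2 (0x65): reg=0xDF
After byte 3 (0x5A): reg=0x92
After byte 4 (0x28): reg=0x2F
After byte 5 (0xDF): reg=0xDE
After byte 6 (0xC1): reg=0x5D
After byte 7 (0x67): reg=0xA6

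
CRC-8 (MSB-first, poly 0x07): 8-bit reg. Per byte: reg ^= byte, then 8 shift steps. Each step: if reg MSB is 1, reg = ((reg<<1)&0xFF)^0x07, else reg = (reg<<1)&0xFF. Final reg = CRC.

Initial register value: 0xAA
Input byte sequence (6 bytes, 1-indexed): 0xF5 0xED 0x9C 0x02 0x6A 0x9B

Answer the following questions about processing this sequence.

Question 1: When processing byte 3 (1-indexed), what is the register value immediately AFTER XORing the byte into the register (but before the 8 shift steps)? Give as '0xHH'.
Answer: 0xDE

Derivation:
Register before byte 3: 0x42
Byte 3: 0x9C
0x42 XOR 0x9C = 0xDE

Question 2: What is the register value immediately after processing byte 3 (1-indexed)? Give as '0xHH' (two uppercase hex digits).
Answer: 0x14

Derivation:
After byte 1 (0xF5): reg=0x9A
After byte 2 (0xED): reg=0x42
After byte 3 (0x9C): reg=0x14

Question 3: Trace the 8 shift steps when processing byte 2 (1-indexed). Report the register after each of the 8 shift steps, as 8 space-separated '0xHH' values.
Answer: 0xEE 0xDB 0xB1 0x65 0xCA 0x93 0x21 0x42

Derivation:
After byte 1 (0xF5): reg=0x9A
Register before byte 2: 0x9A
After XOR with byte 0xED: 0x77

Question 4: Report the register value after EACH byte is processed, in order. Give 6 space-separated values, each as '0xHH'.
0x9A 0x42 0x14 0x62 0x38 0x60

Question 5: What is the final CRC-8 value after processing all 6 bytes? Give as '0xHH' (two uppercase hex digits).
After byte 1 (0xF5): reg=0x9A
After byte 2 (0xED): reg=0x42
After byte 3 (0x9C): reg=0x14
After byte 4 (0x02): reg=0x62
After byte 5 (0x6A): reg=0x38
After byte 6 (0x9B): reg=0x60

Answer: 0x60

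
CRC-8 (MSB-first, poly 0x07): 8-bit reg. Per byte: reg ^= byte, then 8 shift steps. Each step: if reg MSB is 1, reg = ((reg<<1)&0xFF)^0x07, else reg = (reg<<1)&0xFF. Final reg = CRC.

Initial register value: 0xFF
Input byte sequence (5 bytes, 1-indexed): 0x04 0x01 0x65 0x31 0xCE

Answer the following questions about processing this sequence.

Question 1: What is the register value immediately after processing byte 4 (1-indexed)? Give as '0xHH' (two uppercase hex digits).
After byte 1 (0x04): reg=0xEF
After byte 2 (0x01): reg=0x84
After byte 3 (0x65): reg=0xA9
After byte 4 (0x31): reg=0xC1

Answer: 0xC1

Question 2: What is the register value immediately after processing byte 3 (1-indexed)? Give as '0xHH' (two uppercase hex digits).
After byte 1 (0x04): reg=0xEF
After byte 2 (0x01): reg=0x84
After byte 3 (0x65): reg=0xA9

Answer: 0xA9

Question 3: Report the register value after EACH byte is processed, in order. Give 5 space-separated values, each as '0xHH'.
0xEF 0x84 0xA9 0xC1 0x2D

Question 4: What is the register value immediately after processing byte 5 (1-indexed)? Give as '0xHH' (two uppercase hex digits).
Answer: 0x2D

Derivation:
After byte 1 (0x04): reg=0xEF
After byte 2 (0x01): reg=0x84
After byte 3 (0x65): reg=0xA9
After byte 4 (0x31): reg=0xC1
After byte 5 (0xCE): reg=0x2D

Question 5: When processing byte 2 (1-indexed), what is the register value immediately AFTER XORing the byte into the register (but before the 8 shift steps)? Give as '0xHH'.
Register before byte 2: 0xEF
Byte 2: 0x01
0xEF XOR 0x01 = 0xEE

Answer: 0xEE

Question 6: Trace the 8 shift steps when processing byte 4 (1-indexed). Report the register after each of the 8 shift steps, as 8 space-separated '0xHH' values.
After byte 1 (0x04): reg=0xEF
After byte 2 (0x01): reg=0x84
After byte 3 (0x65): reg=0xA9
Register before byte 4: 0xA9
After XOR with byte 0x31: 0x98

Answer: 0x37 0x6E 0xDC 0xBF 0x79 0xF2 0xE3 0xC1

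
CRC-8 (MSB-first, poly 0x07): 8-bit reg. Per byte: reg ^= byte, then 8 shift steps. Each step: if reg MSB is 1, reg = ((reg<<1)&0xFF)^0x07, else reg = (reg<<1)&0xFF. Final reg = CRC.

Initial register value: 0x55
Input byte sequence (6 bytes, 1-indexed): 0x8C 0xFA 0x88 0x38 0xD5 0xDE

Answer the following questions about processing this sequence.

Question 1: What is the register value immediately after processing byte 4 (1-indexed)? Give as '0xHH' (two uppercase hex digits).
After byte 1 (0x8C): reg=0x01
After byte 2 (0xFA): reg=0xEF
After byte 3 (0x88): reg=0x32
After byte 4 (0x38): reg=0x36

Answer: 0x36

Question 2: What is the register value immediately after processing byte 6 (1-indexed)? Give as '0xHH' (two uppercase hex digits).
Answer: 0x68

Derivation:
After byte 1 (0x8C): reg=0x01
After byte 2 (0xFA): reg=0xEF
After byte 3 (0x88): reg=0x32
After byte 4 (0x38): reg=0x36
After byte 5 (0xD5): reg=0xA7
After byte 6 (0xDE): reg=0x68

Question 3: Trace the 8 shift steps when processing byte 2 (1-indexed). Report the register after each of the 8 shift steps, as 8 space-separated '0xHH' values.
Answer: 0xF1 0xE5 0xCD 0x9D 0x3D 0x7A 0xF4 0xEF

Derivation:
After byte 1 (0x8C): reg=0x01
Register before byte 2: 0x01
After XOR with byte 0xFA: 0xFB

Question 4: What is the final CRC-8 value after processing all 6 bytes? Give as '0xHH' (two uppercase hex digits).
After byte 1 (0x8C): reg=0x01
After byte 2 (0xFA): reg=0xEF
After byte 3 (0x88): reg=0x32
After byte 4 (0x38): reg=0x36
After byte 5 (0xD5): reg=0xA7
After byte 6 (0xDE): reg=0x68

Answer: 0x68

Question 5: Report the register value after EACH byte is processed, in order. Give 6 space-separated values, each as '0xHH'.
0x01 0xEF 0x32 0x36 0xA7 0x68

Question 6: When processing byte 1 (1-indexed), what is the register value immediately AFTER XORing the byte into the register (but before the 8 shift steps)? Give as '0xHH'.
Register before byte 1: 0x55
Byte 1: 0x8C
0x55 XOR 0x8C = 0xD9

Answer: 0xD9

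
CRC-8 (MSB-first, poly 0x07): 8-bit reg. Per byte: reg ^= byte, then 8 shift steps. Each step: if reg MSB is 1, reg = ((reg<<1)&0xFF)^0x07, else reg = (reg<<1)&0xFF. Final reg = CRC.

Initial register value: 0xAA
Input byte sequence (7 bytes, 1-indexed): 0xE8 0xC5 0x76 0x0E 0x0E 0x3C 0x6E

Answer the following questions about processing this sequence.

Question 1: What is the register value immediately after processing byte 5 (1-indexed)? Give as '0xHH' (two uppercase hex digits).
After byte 1 (0xE8): reg=0xC9
After byte 2 (0xC5): reg=0x24
After byte 3 (0x76): reg=0xB9
After byte 4 (0x0E): reg=0x0C
After byte 5 (0x0E): reg=0x0E

Answer: 0x0E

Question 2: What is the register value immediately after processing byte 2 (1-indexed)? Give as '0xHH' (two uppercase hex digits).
Answer: 0x24

Derivation:
After byte 1 (0xE8): reg=0xC9
After byte 2 (0xC5): reg=0x24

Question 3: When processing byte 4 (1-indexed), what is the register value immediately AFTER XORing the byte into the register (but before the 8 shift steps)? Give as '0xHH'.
Answer: 0xB7

Derivation:
Register before byte 4: 0xB9
Byte 4: 0x0E
0xB9 XOR 0x0E = 0xB7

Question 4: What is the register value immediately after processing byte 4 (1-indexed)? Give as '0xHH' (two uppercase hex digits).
Answer: 0x0C

Derivation:
After byte 1 (0xE8): reg=0xC9
After byte 2 (0xC5): reg=0x24
After byte 3 (0x76): reg=0xB9
After byte 4 (0x0E): reg=0x0C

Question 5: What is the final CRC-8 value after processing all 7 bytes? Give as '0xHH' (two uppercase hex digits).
Answer: 0xDE

Derivation:
After byte 1 (0xE8): reg=0xC9
After byte 2 (0xC5): reg=0x24
After byte 3 (0x76): reg=0xB9
After byte 4 (0x0E): reg=0x0C
After byte 5 (0x0E): reg=0x0E
After byte 6 (0x3C): reg=0x9E
After byte 7 (0x6E): reg=0xDE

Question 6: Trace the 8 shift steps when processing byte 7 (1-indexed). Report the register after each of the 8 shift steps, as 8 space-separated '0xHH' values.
Answer: 0xE7 0xC9 0x95 0x2D 0x5A 0xB4 0x6F 0xDE

Derivation:
After byte 1 (0xE8): reg=0xC9
After byte 2 (0xC5): reg=0x24
After byte 3 (0x76): reg=0xB9
After byte 4 (0x0E): reg=0x0C
After byte 5 (0x0E): reg=0x0E
After byte 6 (0x3C): reg=0x9E
Register before byte 7: 0x9E
After XOR with byte 0x6E: 0xF0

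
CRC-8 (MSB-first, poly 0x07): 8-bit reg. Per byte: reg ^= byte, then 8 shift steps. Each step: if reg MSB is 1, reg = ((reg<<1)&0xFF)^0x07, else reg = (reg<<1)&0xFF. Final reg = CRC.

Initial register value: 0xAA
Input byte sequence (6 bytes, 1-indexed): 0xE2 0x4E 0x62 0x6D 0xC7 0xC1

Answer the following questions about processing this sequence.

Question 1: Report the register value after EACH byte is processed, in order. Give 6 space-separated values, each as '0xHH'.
0xFF 0x1E 0x73 0x5A 0xDA 0x41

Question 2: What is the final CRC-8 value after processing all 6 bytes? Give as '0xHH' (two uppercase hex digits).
After byte 1 (0xE2): reg=0xFF
After byte 2 (0x4E): reg=0x1E
After byte 3 (0x62): reg=0x73
After byte 4 (0x6D): reg=0x5A
After byte 5 (0xC7): reg=0xDA
After byte 6 (0xC1): reg=0x41

Answer: 0x41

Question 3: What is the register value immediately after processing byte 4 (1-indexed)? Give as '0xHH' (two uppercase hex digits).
After byte 1 (0xE2): reg=0xFF
After byte 2 (0x4E): reg=0x1E
After byte 3 (0x62): reg=0x73
After byte 4 (0x6D): reg=0x5A

Answer: 0x5A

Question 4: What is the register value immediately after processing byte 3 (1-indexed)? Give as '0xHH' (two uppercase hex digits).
Answer: 0x73

Derivation:
After byte 1 (0xE2): reg=0xFF
After byte 2 (0x4E): reg=0x1E
After byte 3 (0x62): reg=0x73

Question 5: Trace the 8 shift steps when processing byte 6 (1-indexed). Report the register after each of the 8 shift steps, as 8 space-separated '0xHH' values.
After byte 1 (0xE2): reg=0xFF
After byte 2 (0x4E): reg=0x1E
After byte 3 (0x62): reg=0x73
After byte 4 (0x6D): reg=0x5A
After byte 5 (0xC7): reg=0xDA
Register before byte 6: 0xDA
After XOR with byte 0xC1: 0x1B

Answer: 0x36 0x6C 0xD8 0xB7 0x69 0xD2 0xA3 0x41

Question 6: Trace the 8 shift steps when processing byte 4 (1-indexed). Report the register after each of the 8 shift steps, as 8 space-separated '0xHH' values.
After byte 1 (0xE2): reg=0xFF
After byte 2 (0x4E): reg=0x1E
After byte 3 (0x62): reg=0x73
Register before byte 4: 0x73
After XOR with byte 0x6D: 0x1E

Answer: 0x3C 0x78 0xF0 0xE7 0xC9 0x95 0x2D 0x5A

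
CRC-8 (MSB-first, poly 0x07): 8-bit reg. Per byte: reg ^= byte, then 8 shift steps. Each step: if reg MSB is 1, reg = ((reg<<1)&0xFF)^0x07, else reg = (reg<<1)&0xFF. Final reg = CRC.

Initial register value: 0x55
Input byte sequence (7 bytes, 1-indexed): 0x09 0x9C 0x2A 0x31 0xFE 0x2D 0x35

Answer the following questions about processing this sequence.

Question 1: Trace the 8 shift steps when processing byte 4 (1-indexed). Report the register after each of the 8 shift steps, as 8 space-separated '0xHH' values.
Answer: 0x48 0x90 0x27 0x4E 0x9C 0x3F 0x7E 0xFC

Derivation:
After byte 1 (0x09): reg=0x93
After byte 2 (0x9C): reg=0x2D
After byte 3 (0x2A): reg=0x15
Register before byte 4: 0x15
After XOR with byte 0x31: 0x24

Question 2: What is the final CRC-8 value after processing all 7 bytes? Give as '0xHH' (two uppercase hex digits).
After byte 1 (0x09): reg=0x93
After byte 2 (0x9C): reg=0x2D
After byte 3 (0x2A): reg=0x15
After byte 4 (0x31): reg=0xFC
After byte 5 (0xFE): reg=0x0E
After byte 6 (0x2D): reg=0xE9
After byte 7 (0x35): reg=0x1A

Answer: 0x1A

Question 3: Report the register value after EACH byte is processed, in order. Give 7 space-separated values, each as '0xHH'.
0x93 0x2D 0x15 0xFC 0x0E 0xE9 0x1A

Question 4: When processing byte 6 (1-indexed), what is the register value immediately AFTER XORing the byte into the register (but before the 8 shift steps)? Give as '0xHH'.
Answer: 0x23

Derivation:
Register before byte 6: 0x0E
Byte 6: 0x2D
0x0E XOR 0x2D = 0x23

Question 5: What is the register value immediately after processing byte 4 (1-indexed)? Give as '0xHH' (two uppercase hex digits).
Answer: 0xFC

Derivation:
After byte 1 (0x09): reg=0x93
After byte 2 (0x9C): reg=0x2D
After byte 3 (0x2A): reg=0x15
After byte 4 (0x31): reg=0xFC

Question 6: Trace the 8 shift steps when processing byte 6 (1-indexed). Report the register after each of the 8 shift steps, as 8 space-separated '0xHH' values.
Answer: 0x46 0x8C 0x1F 0x3E 0x7C 0xF8 0xF7 0xE9

Derivation:
After byte 1 (0x09): reg=0x93
After byte 2 (0x9C): reg=0x2D
After byte 3 (0x2A): reg=0x15
After byte 4 (0x31): reg=0xFC
After byte 5 (0xFE): reg=0x0E
Register before byte 6: 0x0E
After XOR with byte 0x2D: 0x23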